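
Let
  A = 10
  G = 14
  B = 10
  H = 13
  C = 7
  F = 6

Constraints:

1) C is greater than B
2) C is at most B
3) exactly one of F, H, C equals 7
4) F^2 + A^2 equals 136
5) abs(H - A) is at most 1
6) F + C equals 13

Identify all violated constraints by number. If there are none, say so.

1) C = 7, B = 10; 7 ≤ 10 (want >) — does not hold.
2) C = 7, B = 10; 7 ≤ 10 — holds.
3) F=6, H=13, C=7; 1 of them equals 7 — holds.
4) F^2 + A^2 = 6^2 + 10^2 = 36 + 100 = 136 — holds.
5) abs(13 - 10) = 3; 3 > 1, exceeds bound 1 — does not hold.
6) F + C = 6 + 7 = 13 — holds.

Violated: 1 and 5.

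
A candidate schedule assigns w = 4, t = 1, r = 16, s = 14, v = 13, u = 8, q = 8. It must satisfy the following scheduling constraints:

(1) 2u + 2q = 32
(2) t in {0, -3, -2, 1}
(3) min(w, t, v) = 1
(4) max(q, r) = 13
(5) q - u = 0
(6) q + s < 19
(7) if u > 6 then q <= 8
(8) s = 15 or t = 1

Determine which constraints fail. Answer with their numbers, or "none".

Violated: 4, 6.

(1) 2u + 2q = 2(8) + 2(8) = 32 — holds.
(2) t = 1 is in {0, -3, -2, 1} — holds.
(3) min(4, 1, 13) = 1 — holds.
(4) max(8, 16) = 16, not 13 — fails.
(5) q - u = 8 - 8 = 0 — holds.
(6) q + s = 8 + 14 = 22; 22 ≥ 19, bound 19 not met — fails.
(7) u = 8 > 6, so we need q ≤ 8; q = 8 ≤ 8 — holds.
(8) s = 14 ≠ 15, but t = 1 = 1 (second disjunct) — holds.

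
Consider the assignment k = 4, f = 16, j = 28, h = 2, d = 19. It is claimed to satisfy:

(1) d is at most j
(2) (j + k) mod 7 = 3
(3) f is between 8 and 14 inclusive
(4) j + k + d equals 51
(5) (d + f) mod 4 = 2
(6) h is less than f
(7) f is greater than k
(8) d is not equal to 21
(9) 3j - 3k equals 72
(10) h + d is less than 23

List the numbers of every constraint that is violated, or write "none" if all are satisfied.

No — constraints 2, 3, and 5 are not satisfied.

(1) d = 19, j = 28; 19 ≤ 28  ✓
(2) j + k = 32; 32 mod 7 = 4, not 3  ✗
(3) f = 16 is outside [8, 14]  ✗
(4) j + k + d = 28 + 4 + 19 = 51  ✓
(5) d + f = 35; 35 mod 4 = 3, not 2  ✗
(6) h = 2, f = 16; 2 < 16  ✓
(7) f = 16, k = 4; 16 > 4  ✓
(8) d = 19, and 19 ≠ 21  ✓
(9) 3j - 3k = 3(28) - 3(4) = 72  ✓
(10) h + d = 2 + 19 = 21; 21 < 23  ✓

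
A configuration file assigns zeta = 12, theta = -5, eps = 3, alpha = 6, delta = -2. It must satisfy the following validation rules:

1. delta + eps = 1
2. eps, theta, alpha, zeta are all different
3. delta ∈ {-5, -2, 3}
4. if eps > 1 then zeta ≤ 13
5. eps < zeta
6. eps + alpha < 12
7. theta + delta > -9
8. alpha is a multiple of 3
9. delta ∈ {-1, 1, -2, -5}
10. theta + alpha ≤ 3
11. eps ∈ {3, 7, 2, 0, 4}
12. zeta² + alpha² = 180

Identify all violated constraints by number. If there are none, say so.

No violations.

1. delta + eps = -2 + 3 = 1  yes
2. values 3, -5, 6, 12 are pairwise distinct  yes
3. delta = -2 is in {-5, -2, 3}  yes
4. eps = 3 > 1, so we need zeta ≤ 13; zeta = 12 ≤ 13  yes
5. eps = 3, zeta = 12; 3 < 12  yes
6. eps + alpha = 3 + 6 = 9; 9 < 12  yes
7. theta + delta = -5 + (-2) = -7; -7 > -9  yes
8. 6 / 3 = 2, so 3 divides 6  yes
9. delta = -2 is in {-1, 1, -2, -5}  yes
10. theta + alpha = -5 + 6 = 1; 1 ≤ 3  yes
11. eps = 3 is in {3, 7, 2, 0, 4}  yes
12. zeta² + alpha² = 12² + 6² = 144 + 36 = 180  yes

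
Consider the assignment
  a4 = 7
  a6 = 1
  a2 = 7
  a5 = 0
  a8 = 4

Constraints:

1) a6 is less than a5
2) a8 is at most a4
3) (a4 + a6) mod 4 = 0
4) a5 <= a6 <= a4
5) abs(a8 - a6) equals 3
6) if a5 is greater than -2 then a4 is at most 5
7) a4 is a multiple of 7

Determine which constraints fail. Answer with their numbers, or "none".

1) a6 = 1, a5 = 0; 1 ≥ 0 (want <)  fails
2) a8 = 4, a4 = 7; 4 ≤ 7  holds
3) a4 + a6 = 8; 8 mod 4 = 0  holds
4) values 0 <= 1 <= 7  holds
5) abs(4 - 1) = 3  holds
6) a5 = 0 > -2, so we need a4 ≤ 5; but a4 = 7 > 5  fails
7) 7 / 7 = 1, so 7 divides 7  holds

The assignment fails constraints 1 and 6.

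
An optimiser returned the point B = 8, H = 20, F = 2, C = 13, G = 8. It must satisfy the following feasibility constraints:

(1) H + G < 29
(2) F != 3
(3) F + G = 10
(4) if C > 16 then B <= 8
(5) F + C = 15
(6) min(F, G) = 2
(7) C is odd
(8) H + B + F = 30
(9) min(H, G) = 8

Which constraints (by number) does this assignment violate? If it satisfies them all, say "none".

The assignment satisfies every constraint.

(1) H + G = 20 + 8 = 28; 28 < 29 — satisfied.
(2) F = 2, and 2 ≠ 3 — satisfied.
(3) F + G = 2 + 8 = 10 — satisfied.
(4) C = 13, not > 16; antecedent false, conditional vacuously true — satisfied.
(5) F + C = 2 + 13 = 15 — satisfied.
(6) min(2, 8) = 2 — satisfied.
(7) C = 13 is odd — satisfied.
(8) H + B + F = 20 + 8 + 2 = 30 — satisfied.
(9) min(20, 8) = 8 — satisfied.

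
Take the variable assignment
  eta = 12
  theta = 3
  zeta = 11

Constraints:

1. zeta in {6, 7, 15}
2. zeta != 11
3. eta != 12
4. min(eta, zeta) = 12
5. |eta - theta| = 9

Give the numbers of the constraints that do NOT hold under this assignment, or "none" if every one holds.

The assignment fails constraints 1, 2, 3, 4.

1. zeta = 11 is not in {6, 7, 15} — violated.
2. zeta = 11, but 11 is required to differ — violated.
3. eta = 12, but 12 is required to differ — violated.
4. min(12, 11) = 11, not 12 — violated.
5. |12 - 3| = 9 — OK.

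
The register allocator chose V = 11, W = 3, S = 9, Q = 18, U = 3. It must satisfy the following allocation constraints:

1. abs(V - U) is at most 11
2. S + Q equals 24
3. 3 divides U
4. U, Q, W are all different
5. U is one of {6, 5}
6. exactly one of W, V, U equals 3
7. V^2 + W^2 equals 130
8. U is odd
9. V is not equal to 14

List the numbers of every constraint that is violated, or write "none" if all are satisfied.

Constraints 2, 4, 5, and 6 do not hold.

1. abs(11 - 3) = 8; 8 ≤ 11 — OK.
2. S + Q = 9 + 18 = 27, not 24 — violated.
3. 3 / 3 = 1, so 3 divides 3 — OK.
4. U = W = 3, not all different — violated.
5. U = 3 is not in {6, 5} — violated.
6. W=3, V=11, U=3; 2 of them equal 3, not exactly one — violated.
7. V^2 + W^2 = 11^2 + 3^2 = 121 + 9 = 130 — OK.
8. U = 3 is odd — OK.
9. V = 11, and 11 ≠ 14 — OK.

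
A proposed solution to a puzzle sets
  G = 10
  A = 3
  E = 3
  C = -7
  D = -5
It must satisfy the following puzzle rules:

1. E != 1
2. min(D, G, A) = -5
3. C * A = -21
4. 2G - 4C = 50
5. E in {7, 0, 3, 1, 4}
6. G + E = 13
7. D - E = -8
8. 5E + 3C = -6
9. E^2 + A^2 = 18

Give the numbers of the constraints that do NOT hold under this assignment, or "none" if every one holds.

Constraint 4 is violated.

1. E = 3, and 3 ≠ 1 — holds.
2. min(-5, 10, 3) = -5 — holds.
3. C * A = -7 * 3 = -21 — holds.
4. 2G - 4C = 2(10) - 4(-7) = 48, not 50 — fails.
5. E = 3 is in {7, 0, 3, 1, 4} — holds.
6. G + E = 10 + 3 = 13 — holds.
7. D - E = -5 - 3 = -8 — holds.
8. 5E + 3C = 5(3) + 3(-7) = -6 — holds.
9. E^2 + A^2 = 3^2 + 3^2 = 9 + 9 = 18 — holds.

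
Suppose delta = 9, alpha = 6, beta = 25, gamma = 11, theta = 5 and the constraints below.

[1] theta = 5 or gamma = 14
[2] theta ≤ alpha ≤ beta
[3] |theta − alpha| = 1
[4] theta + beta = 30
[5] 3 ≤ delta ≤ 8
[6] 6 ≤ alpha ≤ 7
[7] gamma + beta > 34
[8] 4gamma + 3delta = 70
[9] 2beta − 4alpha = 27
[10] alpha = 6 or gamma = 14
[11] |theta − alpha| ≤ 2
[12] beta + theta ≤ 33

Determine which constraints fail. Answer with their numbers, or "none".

Violated: 5, 8, 9.

[1] theta = 5 = 5 (first disjunct)  true
[2] values 5 ≤ 6 ≤ 25  true
[3] |5 − 6| = 1  true
[4] theta + beta = 5 + 25 = 30  true
[5] delta = 9 is outside [3, 8]  false
[6] alpha = 6 lies in [6, 7]  true
[7] gamma + beta = 11 + 25 = 36; 36 > 34  true
[8] 4gamma + 3delta = 4(11) + 3(9) = 71, not 70  false
[9] 2beta − 4alpha = 2(25) − 4(6) = 26, not 27  false
[10] alpha = 6 = 6 (first disjunct)  true
[11] |5 − 6| = 1; 1 ≤ 2  true
[12] beta + theta = 25 + 5 = 30; 30 ≤ 33  true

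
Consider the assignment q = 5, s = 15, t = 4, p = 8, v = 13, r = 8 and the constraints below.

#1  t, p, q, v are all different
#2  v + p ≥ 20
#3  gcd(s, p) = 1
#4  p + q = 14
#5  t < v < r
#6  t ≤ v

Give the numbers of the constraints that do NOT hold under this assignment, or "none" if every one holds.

No — constraints 4, 5 are not satisfied.

#1 values 4, 8, 5, 13 are pairwise distinct  holds
#2 v + p = 13 + 8 = 21; 21 ≥ 20  holds
#3 gcd(15, 8) = 1  holds
#4 p + q = 8 + 5 = 13, not 14  fails
#5 values 4, 13, 8; v = 13 is not < r = 8  fails
#6 t = 4, v = 13; 4 ≤ 13  holds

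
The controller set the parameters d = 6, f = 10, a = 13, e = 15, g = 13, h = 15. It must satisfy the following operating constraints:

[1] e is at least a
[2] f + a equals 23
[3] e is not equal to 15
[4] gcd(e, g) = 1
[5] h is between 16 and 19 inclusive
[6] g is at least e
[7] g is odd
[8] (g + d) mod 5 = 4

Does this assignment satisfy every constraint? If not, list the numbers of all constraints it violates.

[1] e = 15, a = 13; 15 ≥ 13 — holds.
[2] f + a = 10 + 13 = 23 — holds.
[3] e = 15, but 15 is required to differ — does not hold.
[4] gcd(15, 13) = 1 — holds.
[5] h = 15 is outside [16, 19] — does not hold.
[6] g = 13, e = 15; 13 < 15 (want ≥) — does not hold.
[7] g = 13 is odd — holds.
[8] g + d = 19; 19 mod 5 = 4 — holds.

Violated: 3, 5, 6.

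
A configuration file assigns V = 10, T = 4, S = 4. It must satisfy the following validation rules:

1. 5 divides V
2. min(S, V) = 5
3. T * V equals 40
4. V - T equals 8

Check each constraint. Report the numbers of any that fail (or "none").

Constraints 2 and 4 do not hold.

1. 10 / 5 = 2, so 5 divides 10  true
2. min(4, 10) = 4, not 5  false
3. T * V = 4 * 10 = 40  true
4. V - T = 10 - 4 = 6, not 8  false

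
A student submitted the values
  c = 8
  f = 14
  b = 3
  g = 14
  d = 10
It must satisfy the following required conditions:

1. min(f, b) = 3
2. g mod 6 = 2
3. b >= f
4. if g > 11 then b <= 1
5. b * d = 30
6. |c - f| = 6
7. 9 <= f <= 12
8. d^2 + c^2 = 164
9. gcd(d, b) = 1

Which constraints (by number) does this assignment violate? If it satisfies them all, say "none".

Constraints 3, 4, 7 do not hold.

1. min(14, 3) = 3 — holds.
2. 14 mod 6 = 2 — holds.
3. b = 3, f = 14; 3 < 14 (want ≥) — fails.
4. g = 14 > 11, so we need b ≤ 1; but b = 3 > 1 — fails.
5. b * d = 3 * 10 = 30 — holds.
6. |8 - 14| = 6 — holds.
7. f = 14 is outside [9, 12] — fails.
8. d^2 + c^2 = 10^2 + 8^2 = 100 + 64 = 164 — holds.
9. gcd(10, 3) = 1 — holds.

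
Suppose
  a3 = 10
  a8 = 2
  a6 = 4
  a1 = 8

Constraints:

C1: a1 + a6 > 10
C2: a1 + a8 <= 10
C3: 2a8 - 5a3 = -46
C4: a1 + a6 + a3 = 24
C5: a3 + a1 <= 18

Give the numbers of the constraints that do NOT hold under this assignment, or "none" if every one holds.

Constraint 4 is violated.

C1: a1 + a6 = 8 + 4 = 12; 12 > 10  true
C2: a1 + a8 = 8 + 2 = 10; 10 ≤ 10  true
C3: 2a8 - 5a3 = 2(2) - 5(10) = -46  true
C4: a1 + a6 + a3 = 8 + 4 + 10 = 22, not 24  false
C5: a3 + a1 = 10 + 8 = 18; 18 ≤ 18  true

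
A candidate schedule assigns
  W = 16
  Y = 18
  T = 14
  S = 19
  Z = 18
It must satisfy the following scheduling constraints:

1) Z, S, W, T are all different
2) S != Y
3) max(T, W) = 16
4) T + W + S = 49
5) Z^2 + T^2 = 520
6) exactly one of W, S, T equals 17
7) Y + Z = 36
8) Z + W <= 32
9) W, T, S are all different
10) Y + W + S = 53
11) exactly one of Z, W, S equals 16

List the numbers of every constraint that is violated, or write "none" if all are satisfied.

Violated: 6 and 8.

1) values 18, 19, 16, 14 are pairwise distinct — satisfied.
2) S = 19, Y = 18; distinct — satisfied.
3) max(14, 16) = 16 — satisfied.
4) T + W + S = 14 + 16 + 19 = 49 — satisfied.
5) Z^2 + T^2 = 18^2 + 14^2 = 324 + 196 = 520 — satisfied.
6) W=16, S=19, T=14; 0 of them equal 17, not exactly one — violated.
7) Y + Z = 18 + 18 = 36 — satisfied.
8) Z + W = 18 + 16 = 34; 34 > 32, bound 32 not met — violated.
9) values 16, 14, 19 are pairwise distinct — satisfied.
10) Y + W + S = 18 + 16 + 19 = 53 — satisfied.
11) Z=18, W=16, S=19; 1 of them equals 16 — satisfied.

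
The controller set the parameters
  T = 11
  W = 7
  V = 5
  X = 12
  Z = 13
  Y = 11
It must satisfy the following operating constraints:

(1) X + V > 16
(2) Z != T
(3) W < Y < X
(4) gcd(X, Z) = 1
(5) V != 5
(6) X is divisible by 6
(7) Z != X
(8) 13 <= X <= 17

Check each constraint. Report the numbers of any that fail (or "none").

(1) X + V = 12 + 5 = 17; 17 > 16  ✔
(2) Z = 13, T = 11; distinct  ✔
(3) values 7 < 11 < 12  ✔
(4) gcd(12, 13) = 1  ✔
(5) V = 5, but 5 is required to differ  ✘
(6) 12 / 6 = 2, so 6 divides 12  ✔
(7) Z = 13, X = 12; distinct  ✔
(8) X = 12 is outside [13, 17]  ✘

Constraints 5 and 8 are violated.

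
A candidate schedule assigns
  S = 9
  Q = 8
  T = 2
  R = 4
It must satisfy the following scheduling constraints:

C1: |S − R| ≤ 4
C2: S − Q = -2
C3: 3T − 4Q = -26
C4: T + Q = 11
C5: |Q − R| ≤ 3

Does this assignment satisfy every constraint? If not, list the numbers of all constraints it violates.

C1: |9 − 4| = 5; 5 > 4, exceeds bound 4 — violated.
C2: S − Q = 9 − 8 = 1, not -2 — violated.
C3: 3T − 4Q = 3(2) − 4(8) = -26 — satisfied.
C4: T + Q = 2 + 8 = 10, not 11 — violated.
C5: |8 − 4| = 4; 4 > 3, exceeds bound 3 — violated.

No — constraints 1, 2, 4, and 5 are not satisfied.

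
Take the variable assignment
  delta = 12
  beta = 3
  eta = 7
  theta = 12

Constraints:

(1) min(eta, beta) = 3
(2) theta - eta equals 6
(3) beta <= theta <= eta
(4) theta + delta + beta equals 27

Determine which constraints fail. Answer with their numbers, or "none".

(1) min(7, 3) = 3 — holds.
(2) theta - eta = 12 - 7 = 5, not 6 — does not hold.
(3) values 3, 12, 7; theta = 12 is not <= eta = 7 — does not hold.
(4) theta + delta + beta = 12 + 12 + 3 = 27 — holds.

No — constraints 2 and 3 are not satisfied.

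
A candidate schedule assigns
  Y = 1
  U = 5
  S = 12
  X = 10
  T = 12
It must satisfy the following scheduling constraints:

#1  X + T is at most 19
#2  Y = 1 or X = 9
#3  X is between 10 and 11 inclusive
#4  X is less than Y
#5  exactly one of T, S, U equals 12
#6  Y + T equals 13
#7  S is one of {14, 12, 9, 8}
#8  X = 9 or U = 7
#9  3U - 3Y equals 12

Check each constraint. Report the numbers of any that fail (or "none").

Constraints 1, 4, 5, and 8 are violated.

#1 X + T = 10 + 12 = 22; 22 > 19, bound 19 not met  no
#2 Y = 1 = 1 (first disjunct)  yes
#3 X = 10 lies in [10, 11]  yes
#4 X = 10, Y = 1; 10 ≥ 1 (want <)  no
#5 T=12, S=12, U=5; 2 of them equal 12, not exactly one  no
#6 Y + T = 1 + 12 = 13  yes
#7 S = 12 is in {14, 12, 9, 8}  yes
#8 X = 10 ≠ 9 and U = 5 ≠ 7; both disjuncts false  no
#9 3U - 3Y = 3(5) - 3(1) = 12  yes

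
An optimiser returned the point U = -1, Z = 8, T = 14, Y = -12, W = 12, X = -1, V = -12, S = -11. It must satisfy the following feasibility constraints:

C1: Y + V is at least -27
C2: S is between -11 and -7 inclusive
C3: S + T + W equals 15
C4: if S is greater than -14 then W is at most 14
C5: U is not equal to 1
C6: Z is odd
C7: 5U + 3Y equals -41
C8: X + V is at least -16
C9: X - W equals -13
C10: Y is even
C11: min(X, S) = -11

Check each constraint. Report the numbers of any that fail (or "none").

C1: Y + V = -12 + (-12) = -24; -24 ≥ -27  true
C2: S = -11 lies in [-11, -7]  true
C3: S + T + W = -11 + 14 + 12 = 15  true
C4: S = -11 > -14, so we need W ≤ 14; W = 12 ≤ 14  true
C5: U = -1, and -1 ≠ 1  true
C6: Z = 8 is even  false
C7: 5U + 3Y = 5(-1) + 3(-12) = -41  true
C8: X + V = -1 + (-12) = -13; -13 ≥ -16  true
C9: X - W = -1 - 12 = -13  true
C10: Y = -12 is even  true
C11: min(-1, -11) = -11  true

The assignment fails constraint 6.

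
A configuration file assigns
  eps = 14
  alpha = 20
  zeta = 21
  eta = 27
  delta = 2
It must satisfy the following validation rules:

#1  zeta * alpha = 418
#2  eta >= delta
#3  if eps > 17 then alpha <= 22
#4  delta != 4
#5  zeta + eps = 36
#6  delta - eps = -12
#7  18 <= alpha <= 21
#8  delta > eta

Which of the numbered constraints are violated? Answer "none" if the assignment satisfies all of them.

No — constraints 1, 5, and 8 are not satisfied.

#1 zeta * alpha = 21 * 20 = 420, not 418 — does not hold.
#2 eta = 27, delta = 2; 27 ≥ 2 — holds.
#3 eps = 14, not > 17; antecedent false, conditional vacuously true — holds.
#4 delta = 2, and 2 ≠ 4 — holds.
#5 zeta + eps = 21 + 14 = 35, not 36 — does not hold.
#6 delta - eps = 2 - 14 = -12 — holds.
#7 alpha = 20 lies in [18, 21] — holds.
#8 delta = 2, eta = 27; 2 ≤ 27 (want >) — does not hold.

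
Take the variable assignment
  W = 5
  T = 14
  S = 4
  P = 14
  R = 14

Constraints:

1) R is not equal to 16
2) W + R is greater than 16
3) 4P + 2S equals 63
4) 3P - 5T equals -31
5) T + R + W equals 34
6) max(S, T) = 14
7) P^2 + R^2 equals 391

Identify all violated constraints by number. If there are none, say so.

1) R = 14, and 14 ≠ 16 — satisfied.
2) W + R = 5 + 14 = 19; 19 > 16 — satisfied.
3) 4P + 2S = 4(14) + 2(4) = 64, not 63 — violated.
4) 3P - 5T = 3(14) - 5(14) = -28, not -31 — violated.
5) T + R + W = 14 + 14 + 5 = 33, not 34 — violated.
6) max(4, 14) = 14 — satisfied.
7) P^2 + R^2 = 14^2 + 14^2 = 196 + 196 = 392, not 391 — violated.

No — constraints 3, 4, 5, and 7 are not satisfied.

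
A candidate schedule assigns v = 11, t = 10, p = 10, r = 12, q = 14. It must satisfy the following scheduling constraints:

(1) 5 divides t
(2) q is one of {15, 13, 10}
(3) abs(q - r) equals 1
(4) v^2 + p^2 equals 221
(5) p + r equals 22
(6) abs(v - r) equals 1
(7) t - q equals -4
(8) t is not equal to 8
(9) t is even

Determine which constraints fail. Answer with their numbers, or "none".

No — constraints 2, 3 are not satisfied.

(1) 10 / 5 = 2, so 5 divides 10  OK
(2) q = 14 is not in {15, 13, 10}  FAIL
(3) abs(14 - 12) = 2, not 1  FAIL
(4) v^2 + p^2 = 11^2 + 10^2 = 121 + 100 = 221  OK
(5) p + r = 10 + 12 = 22  OK
(6) abs(11 - 12) = 1  OK
(7) t - q = 10 - 14 = -4  OK
(8) t = 10, and 10 ≠ 8  OK
(9) t = 10 is even  OK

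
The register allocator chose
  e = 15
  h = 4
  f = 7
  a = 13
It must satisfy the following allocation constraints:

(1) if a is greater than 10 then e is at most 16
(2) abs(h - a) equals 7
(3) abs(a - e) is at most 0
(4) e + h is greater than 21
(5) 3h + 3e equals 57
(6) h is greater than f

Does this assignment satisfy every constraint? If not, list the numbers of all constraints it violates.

Constraints 2, 3, 4, and 6 do not hold.

(1) a = 13 > 10, so we need e ≤ 16; e = 15 ≤ 16  holds
(2) abs(4 - 13) = 9, not 7  fails
(3) abs(13 - 15) = 2; 2 > 0, exceeds bound 0  fails
(4) e + h = 15 + 4 = 19; 19 ≤ 21, bound 21 not met  fails
(5) 3h + 3e = 3(4) + 3(15) = 57  holds
(6) h = 4, f = 7; 4 ≤ 7 (want >)  fails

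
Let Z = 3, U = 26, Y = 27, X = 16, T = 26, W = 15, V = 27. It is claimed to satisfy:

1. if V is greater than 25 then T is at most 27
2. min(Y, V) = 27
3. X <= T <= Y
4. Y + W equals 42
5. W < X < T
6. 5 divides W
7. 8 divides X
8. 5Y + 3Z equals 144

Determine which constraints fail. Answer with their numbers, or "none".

All constraints are satisfied.

1. V = 27 > 25, so we need T ≤ 27; T = 26 ≤ 27  OK
2. min(27, 27) = 27  OK
3. values 16 <= 26 <= 27  OK
4. Y + W = 27 + 15 = 42  OK
5. values 15 < 16 < 26  OK
6. 15 / 5 = 3, so 5 divides 15  OK
7. 16 / 8 = 2, so 8 divides 16  OK
8. 5Y + 3Z = 5(27) + 3(3) = 144  OK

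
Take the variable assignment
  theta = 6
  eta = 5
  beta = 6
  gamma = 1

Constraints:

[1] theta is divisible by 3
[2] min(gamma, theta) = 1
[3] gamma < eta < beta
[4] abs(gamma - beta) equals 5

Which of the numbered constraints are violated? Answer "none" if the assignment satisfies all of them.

[1] 6 / 3 = 2, so 3 divides 6  true
[2] min(1, 6) = 1  true
[3] values 1 < 5 < 6  true
[4] abs(1 - 6) = 5  true

No violations.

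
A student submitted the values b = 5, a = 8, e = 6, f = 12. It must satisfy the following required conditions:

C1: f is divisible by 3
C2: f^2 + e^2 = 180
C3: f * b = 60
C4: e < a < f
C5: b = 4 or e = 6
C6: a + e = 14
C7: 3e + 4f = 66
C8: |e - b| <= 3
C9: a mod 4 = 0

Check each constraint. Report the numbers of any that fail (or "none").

C1: 12 / 3 = 4, so 3 divides 12 — holds.
C2: f^2 + e^2 = 12^2 + 6^2 = 144 + 36 = 180 — holds.
C3: f * b = 12 * 5 = 60 — holds.
C4: values 6 < 8 < 12 — holds.
C5: b = 5 ≠ 4, but e = 6 = 6 (second disjunct) — holds.
C6: a + e = 8 + 6 = 14 — holds.
C7: 3e + 4f = 3(6) + 4(12) = 66 — holds.
C8: |6 - 5| = 1; 1 ≤ 3 — holds.
C9: 8 mod 4 = 0 — holds.

All constraints are satisfied.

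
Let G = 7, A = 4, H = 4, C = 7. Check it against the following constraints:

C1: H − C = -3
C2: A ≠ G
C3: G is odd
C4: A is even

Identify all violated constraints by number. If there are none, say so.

C1: H − C = 4 − 7 = -3  ✓
C2: A = 4, G = 7; distinct  ✓
C3: G = 7 is odd  ✓
C4: A = 4 is even  ✓

All constraints are satisfied.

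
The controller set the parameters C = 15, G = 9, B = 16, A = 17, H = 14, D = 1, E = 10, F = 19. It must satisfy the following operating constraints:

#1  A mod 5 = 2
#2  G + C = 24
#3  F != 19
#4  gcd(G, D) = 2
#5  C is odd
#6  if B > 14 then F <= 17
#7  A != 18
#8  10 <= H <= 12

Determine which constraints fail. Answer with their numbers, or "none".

#1 17 mod 5 = 2  holds
#2 G + C = 9 + 15 = 24  holds
#3 F = 19, but 19 is required to differ  fails
#4 gcd(9, 1) = 1, not 2  fails
#5 C = 15 is odd  holds
#6 B = 16 > 14, so we need F ≤ 17; but F = 19 > 17  fails
#7 A = 17, and 17 ≠ 18  holds
#8 H = 14 is outside [10, 12]  fails

The assignment fails constraints 3, 4, 6, and 8.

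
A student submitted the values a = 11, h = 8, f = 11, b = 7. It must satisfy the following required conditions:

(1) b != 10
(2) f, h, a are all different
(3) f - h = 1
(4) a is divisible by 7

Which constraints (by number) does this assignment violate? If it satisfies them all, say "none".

Constraints 2, 3, 4 are violated.

(1) b = 7, and 7 ≠ 10 — satisfied.
(2) f = a = 11, not all different — violated.
(3) f - h = 11 - 8 = 3, not 1 — violated.
(4) 11 = 7*1 + 4, so 7 does not divide 11 — violated.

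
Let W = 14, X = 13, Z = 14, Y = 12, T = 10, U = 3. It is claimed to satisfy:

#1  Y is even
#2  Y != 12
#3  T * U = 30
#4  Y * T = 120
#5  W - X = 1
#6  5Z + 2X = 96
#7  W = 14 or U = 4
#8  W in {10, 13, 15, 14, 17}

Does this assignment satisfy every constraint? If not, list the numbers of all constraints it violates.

#1 Y = 12 is even  ✓
#2 Y = 12, but 12 is required to differ  ✗
#3 T * U = 10 * 3 = 30  ✓
#4 Y * T = 12 * 10 = 120  ✓
#5 W - X = 14 - 13 = 1  ✓
#6 5Z + 2X = 5(14) + 2(13) = 96  ✓
#7 W = 14 = 14 (first disjunct)  ✓
#8 W = 14 is in {10, 13, 15, 14, 17}  ✓

Constraint 2 is violated.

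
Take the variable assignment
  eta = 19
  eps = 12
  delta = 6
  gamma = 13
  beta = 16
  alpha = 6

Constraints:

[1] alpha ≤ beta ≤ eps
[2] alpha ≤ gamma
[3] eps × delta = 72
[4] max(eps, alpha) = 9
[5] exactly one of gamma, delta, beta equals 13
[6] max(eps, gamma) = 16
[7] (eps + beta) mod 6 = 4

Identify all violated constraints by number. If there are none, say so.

[1] values 6, 16, 12; beta = 16 is not ≤ eps = 12  FAIL
[2] alpha = 6, gamma = 13; 6 ≤ 13  OK
[3] eps × delta = 12 × 6 = 72  OK
[4] max(12, 6) = 12, not 9  FAIL
[5] gamma=13, delta=6, beta=16; 1 of them equals 13  OK
[6] max(12, 13) = 13, not 16  FAIL
[7] eps + beta = 28; 28 mod 6 = 4  OK

Constraints 1, 4, 6 do not hold.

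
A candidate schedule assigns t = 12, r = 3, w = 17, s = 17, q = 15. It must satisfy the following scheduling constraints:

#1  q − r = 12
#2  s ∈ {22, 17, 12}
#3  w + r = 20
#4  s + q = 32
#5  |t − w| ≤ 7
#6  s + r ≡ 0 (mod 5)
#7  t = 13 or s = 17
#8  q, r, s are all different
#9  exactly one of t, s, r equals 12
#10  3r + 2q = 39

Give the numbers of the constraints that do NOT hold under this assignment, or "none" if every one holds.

No violations.

#1 q − r = 15 − 3 = 12  holds
#2 s = 17 is in {22, 17, 12}  holds
#3 w + r = 17 + 3 = 20  holds
#4 s + q = 17 + 15 = 32  holds
#5 |12 − 17| = 5; 5 ≤ 7  holds
#6 s + r = 20; 20 mod 5 = 0  holds
#7 t = 12 ≠ 13, but s = 17 = 17 (second disjunct)  holds
#8 values 15, 3, 17 are pairwise distinct  holds
#9 t=12, s=17, r=3; 1 of them equals 12  holds
#10 3r + 2q = 3(3) + 2(15) = 39  holds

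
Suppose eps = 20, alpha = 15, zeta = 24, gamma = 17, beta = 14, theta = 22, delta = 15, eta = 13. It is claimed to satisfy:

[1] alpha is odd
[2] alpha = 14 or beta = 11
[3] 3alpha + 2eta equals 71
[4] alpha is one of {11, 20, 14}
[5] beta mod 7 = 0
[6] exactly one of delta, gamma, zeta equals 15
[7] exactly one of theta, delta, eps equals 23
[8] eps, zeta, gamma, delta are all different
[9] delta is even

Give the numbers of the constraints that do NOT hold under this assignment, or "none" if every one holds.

[1] alpha = 15 is odd — holds.
[2] alpha = 15 ≠ 14 and beta = 14 ≠ 11; both disjuncts false — fails.
[3] 3alpha + 2eta = 3(15) + 2(13) = 71 — holds.
[4] alpha = 15 is not in {11, 20, 14} — fails.
[5] 14 mod 7 = 0 — holds.
[6] delta=15, gamma=17, zeta=24; 1 of them equals 15 — holds.
[7] theta=22, delta=15, eps=20; 0 of them equal 23, not exactly one — fails.
[8] values 20, 24, 17, 15 are pairwise distinct — holds.
[9] delta = 15 is odd — fails.

The assignment fails constraints 2, 4, 7, and 9.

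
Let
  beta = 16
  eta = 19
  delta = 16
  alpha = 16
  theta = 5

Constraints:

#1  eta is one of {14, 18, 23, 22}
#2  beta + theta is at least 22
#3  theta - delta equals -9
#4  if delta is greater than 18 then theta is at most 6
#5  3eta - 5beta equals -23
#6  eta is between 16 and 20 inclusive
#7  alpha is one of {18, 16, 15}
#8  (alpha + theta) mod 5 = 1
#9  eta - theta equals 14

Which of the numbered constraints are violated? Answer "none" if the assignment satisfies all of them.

#1 eta = 19 is not in {14, 18, 23, 22} — violated.
#2 beta + theta = 16 + 5 = 21; 21 < 22, bound 22 not met — violated.
#3 theta - delta = 5 - 16 = -11, not -9 — violated.
#4 delta = 16, not > 18; antecedent false, conditional vacuously true — OK.
#5 3eta - 5beta = 3(19) - 5(16) = -23 — OK.
#6 eta = 19 lies in [16, 20] — OK.
#7 alpha = 16 is in {18, 16, 15} — OK.
#8 alpha + theta = 21; 21 mod 5 = 1 — OK.
#9 eta - theta = 19 - 5 = 14 — OK.

Constraints 1, 2, and 3 are violated.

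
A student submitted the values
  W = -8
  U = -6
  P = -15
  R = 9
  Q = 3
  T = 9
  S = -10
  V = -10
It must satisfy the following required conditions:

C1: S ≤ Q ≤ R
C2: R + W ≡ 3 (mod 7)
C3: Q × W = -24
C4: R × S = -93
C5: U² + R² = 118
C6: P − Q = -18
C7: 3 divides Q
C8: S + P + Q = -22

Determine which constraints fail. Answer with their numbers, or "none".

Violated: 2, 4, and 5.

C1: values -10 ≤ 3 ≤ 9 — holds.
C2: R + W = 1; 1 mod 7 = 1, not 3 — fails.
C3: Q × W = 3 × (-8) = -24 — holds.
C4: R × S = 9 × (-10) = -90, not -93 — fails.
C5: U² + R² = (-6)² + 9² = 36 + 81 = 117, not 118 — fails.
C6: P − Q = -15 − 3 = -18 — holds.
C7: 3 / 3 = 1, so 3 divides 3 — holds.
C8: S + P + Q = -10 + (-15) + 3 = -22 — holds.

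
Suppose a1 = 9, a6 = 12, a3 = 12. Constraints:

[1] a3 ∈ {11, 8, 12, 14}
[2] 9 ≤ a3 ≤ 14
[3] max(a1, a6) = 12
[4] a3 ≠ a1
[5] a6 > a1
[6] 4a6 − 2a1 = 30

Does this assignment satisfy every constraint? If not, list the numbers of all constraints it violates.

[1] a3 = 12 is in {11, 8, 12, 14}  ✔
[2] a3 = 12 lies in [9, 14]  ✔
[3] max(9, 12) = 12  ✔
[4] a3 = 12, a1 = 9; distinct  ✔
[5] a6 = 12, a1 = 9; 12 > 9  ✔
[6] 4a6 − 2a1 = 4(12) − 2(9) = 30  ✔

None — every constraint holds.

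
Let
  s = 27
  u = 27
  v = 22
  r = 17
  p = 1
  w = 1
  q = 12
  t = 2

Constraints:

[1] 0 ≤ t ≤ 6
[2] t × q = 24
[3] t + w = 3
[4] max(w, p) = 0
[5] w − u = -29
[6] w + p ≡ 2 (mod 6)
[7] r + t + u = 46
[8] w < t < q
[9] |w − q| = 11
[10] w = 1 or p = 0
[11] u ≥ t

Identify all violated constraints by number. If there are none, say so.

[1] t = 2 lies in [0, 6]  ✔
[2] t × q = 2 × 12 = 24  ✔
[3] t + w = 2 + 1 = 3  ✔
[4] max(1, 1) = 1, not 0  ✘
[5] w − u = 1 − 27 = -26, not -29  ✘
[6] w + p = 2; 2 mod 6 = 2  ✔
[7] r + t + u = 17 + 2 + 27 = 46  ✔
[8] values 1 < 2 < 12  ✔
[9] |1 − 12| = 11  ✔
[10] w = 1 = 1 (first disjunct)  ✔
[11] u = 27, t = 2; 27 ≥ 2  ✔

Constraints 4 and 5 are violated.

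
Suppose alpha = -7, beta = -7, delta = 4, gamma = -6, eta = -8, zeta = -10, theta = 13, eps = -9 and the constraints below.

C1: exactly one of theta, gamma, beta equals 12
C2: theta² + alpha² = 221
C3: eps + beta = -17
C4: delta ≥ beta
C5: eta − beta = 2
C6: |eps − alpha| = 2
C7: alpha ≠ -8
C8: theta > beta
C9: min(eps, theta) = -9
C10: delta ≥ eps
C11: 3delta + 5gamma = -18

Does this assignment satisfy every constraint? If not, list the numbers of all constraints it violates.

The assignment fails constraints 1, 2, 3, 5.

C1: theta=13, gamma=-6, beta=-7; 0 of them equal 12, not exactly one — does not hold.
C2: theta² + alpha² = 13² + (-7)² = 169 + 49 = 218, not 221 — does not hold.
C3: eps + beta = -9 + (-7) = -16, not -17 — does not hold.
C4: delta = 4, beta = -7; 4 ≥ -7 — holds.
C5: eta − beta = -8 − (-7) = -1, not 2 — does not hold.
C6: |-9 − (-7)| = 2 — holds.
C7: alpha = -7, and -7 ≠ -8 — holds.
C8: theta = 13, beta = -7; 13 > -7 — holds.
C9: min(-9, 13) = -9 — holds.
C10: delta = 4, eps = -9; 4 ≥ -9 — holds.
C11: 3delta + 5gamma = 3(4) + 5(-6) = -18 — holds.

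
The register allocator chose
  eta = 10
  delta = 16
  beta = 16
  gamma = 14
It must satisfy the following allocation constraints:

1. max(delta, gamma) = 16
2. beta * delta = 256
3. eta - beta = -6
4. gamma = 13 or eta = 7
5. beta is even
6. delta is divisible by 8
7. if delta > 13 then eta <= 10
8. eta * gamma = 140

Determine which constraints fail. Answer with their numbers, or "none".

Constraint 4 is violated.

1. max(16, 14) = 16 — OK.
2. beta * delta = 16 * 16 = 256 — OK.
3. eta - beta = 10 - 16 = -6 — OK.
4. gamma = 14 ≠ 13 and eta = 10 ≠ 7; both disjuncts false — violated.
5. beta = 16 is even — OK.
6. 16 / 8 = 2, so 8 divides 16 — OK.
7. delta = 16 > 13, so we need eta ≤ 10; eta = 10 ≤ 10 — OK.
8. eta * gamma = 10 * 14 = 140 — OK.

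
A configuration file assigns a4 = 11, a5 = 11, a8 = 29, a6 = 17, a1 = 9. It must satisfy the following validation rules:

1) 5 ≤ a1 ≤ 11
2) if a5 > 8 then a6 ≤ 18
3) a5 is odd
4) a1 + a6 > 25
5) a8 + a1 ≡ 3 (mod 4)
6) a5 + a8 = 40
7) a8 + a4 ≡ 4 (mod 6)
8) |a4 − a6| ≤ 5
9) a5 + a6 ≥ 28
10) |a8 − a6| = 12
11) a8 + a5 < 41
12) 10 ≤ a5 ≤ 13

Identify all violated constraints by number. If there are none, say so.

The assignment fails constraints 5 and 8.

1) a1 = 9 lies in [5, 11] — holds.
2) a5 = 11 > 8, so we need a6 ≤ 18; a6 = 17 ≤ 18 — holds.
3) a5 = 11 is odd — holds.
4) a1 + a6 = 9 + 17 = 26; 26 > 25 — holds.
5) a8 + a1 = 38; 38 mod 4 = 2, not 3 — fails.
6) a5 + a8 = 11 + 29 = 40 — holds.
7) a8 + a4 = 40; 40 mod 6 = 4 — holds.
8) |11 − 17| = 6; 6 > 5, exceeds bound 5 — fails.
9) a5 + a6 = 11 + 17 = 28; 28 ≥ 28 — holds.
10) |29 − 17| = 12 — holds.
11) a8 + a5 = 29 + 11 = 40; 40 < 41 — holds.
12) a5 = 11 lies in [10, 13] — holds.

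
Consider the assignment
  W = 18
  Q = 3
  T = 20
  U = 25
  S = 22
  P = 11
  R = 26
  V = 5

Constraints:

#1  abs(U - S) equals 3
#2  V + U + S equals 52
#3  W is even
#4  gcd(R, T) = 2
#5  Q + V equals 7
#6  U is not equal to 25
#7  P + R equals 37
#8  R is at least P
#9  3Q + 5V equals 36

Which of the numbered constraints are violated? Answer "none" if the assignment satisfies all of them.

The assignment fails constraints 5, 6, and 9.

#1 abs(25 - 22) = 3 — OK.
#2 V + U + S = 5 + 25 + 22 = 52 — OK.
#3 W = 18 is even — OK.
#4 gcd(26, 20) = 2 — OK.
#5 Q + V = 3 + 5 = 8, not 7 — violated.
#6 U = 25, but 25 is required to differ — violated.
#7 P + R = 11 + 26 = 37 — OK.
#8 R = 26, P = 11; 26 ≥ 11 — OK.
#9 3Q + 5V = 3(3) + 5(5) = 34, not 36 — violated.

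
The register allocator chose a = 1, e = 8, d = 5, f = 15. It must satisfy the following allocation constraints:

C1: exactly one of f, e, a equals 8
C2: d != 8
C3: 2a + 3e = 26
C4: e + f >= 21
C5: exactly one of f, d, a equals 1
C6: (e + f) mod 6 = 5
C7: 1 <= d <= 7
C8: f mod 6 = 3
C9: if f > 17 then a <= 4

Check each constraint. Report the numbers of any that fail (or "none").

None — every constraint holds.

C1: f=15, e=8, a=1; 1 of them equals 8  ✔
C2: d = 5, and 5 ≠ 8  ✔
C3: 2a + 3e = 2(1) + 3(8) = 26  ✔
C4: e + f = 8 + 15 = 23; 23 ≥ 21  ✔
C5: f=15, d=5, a=1; 1 of them equals 1  ✔
C6: e + f = 23; 23 mod 6 = 5  ✔
C7: d = 5 lies in [1, 7]  ✔
C8: 15 mod 6 = 3  ✔
C9: f = 15, not > 17; antecedent false, conditional vacuously true  ✔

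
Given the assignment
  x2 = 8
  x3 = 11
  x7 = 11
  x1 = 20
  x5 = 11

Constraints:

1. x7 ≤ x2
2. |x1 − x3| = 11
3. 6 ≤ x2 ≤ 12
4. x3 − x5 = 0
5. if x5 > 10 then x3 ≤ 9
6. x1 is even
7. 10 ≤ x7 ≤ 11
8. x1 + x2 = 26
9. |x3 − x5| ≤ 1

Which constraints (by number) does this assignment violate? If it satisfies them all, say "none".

1. x7 = 11, x2 = 8; 11 > 8 (want ≤) — fails.
2. |20 − 11| = 9, not 11 — fails.
3. x2 = 8 lies in [6, 12] — holds.
4. x3 − x5 = 11 − 11 = 0 — holds.
5. x5 = 11 > 10, so we need x3 ≤ 9; but x3 = 11 > 9 — fails.
6. x1 = 20 is even — holds.
7. x7 = 11 lies in [10, 11] — holds.
8. x1 + x2 = 20 + 8 = 28, not 26 — fails.
9. |11 − 11| = 0; 0 ≤ 1 — holds.

Constraints 1, 2, 5, and 8 are violated.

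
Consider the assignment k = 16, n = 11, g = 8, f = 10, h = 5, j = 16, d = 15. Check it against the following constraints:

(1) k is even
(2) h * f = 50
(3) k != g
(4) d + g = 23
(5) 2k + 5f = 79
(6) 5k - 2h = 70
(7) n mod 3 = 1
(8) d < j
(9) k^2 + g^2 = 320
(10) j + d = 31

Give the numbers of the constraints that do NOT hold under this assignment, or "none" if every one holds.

The assignment fails constraints 5 and 7.

(1) k = 16 is even — holds.
(2) h * f = 5 * 10 = 50 — holds.
(3) k = 16, g = 8; distinct — holds.
(4) d + g = 15 + 8 = 23 — holds.
(5) 2k + 5f = 2(16) + 5(10) = 82, not 79 — fails.
(6) 5k - 2h = 5(16) - 2(5) = 70 — holds.
(7) 11 mod 3 = 2, not 1 — fails.
(8) d = 15, j = 16; 15 < 16 — holds.
(9) k^2 + g^2 = 16^2 + 8^2 = 256 + 64 = 320 — holds.
(10) j + d = 16 + 15 = 31 — holds.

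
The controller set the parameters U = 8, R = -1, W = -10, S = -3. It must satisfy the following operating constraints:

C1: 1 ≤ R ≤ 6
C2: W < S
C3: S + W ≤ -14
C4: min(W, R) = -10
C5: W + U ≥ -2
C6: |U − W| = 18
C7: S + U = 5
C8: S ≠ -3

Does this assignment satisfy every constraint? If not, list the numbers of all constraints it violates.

The assignment fails constraints 1, 3, and 8.

C1: R = -1 is outside [1, 6]  FAIL
C2: W = -10, S = -3; -10 < -3  OK
C3: S + W = -3 + (-10) = -13; -13 > -14, bound -14 not met  FAIL
C4: min(-10, -1) = -10  OK
C5: W + U = -10 + 8 = -2; -2 ≥ -2  OK
C6: |8 − (-10)| = 18  OK
C7: S + U = -3 + 8 = 5  OK
C8: S = -3, but -3 is required to differ  FAIL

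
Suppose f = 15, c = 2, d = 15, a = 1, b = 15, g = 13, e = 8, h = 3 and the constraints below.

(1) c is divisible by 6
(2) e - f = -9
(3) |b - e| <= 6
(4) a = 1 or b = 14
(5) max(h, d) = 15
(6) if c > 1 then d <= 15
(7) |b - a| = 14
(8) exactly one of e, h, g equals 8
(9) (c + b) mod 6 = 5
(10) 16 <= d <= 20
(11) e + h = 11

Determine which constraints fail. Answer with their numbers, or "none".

Violated: 1, 2, 3, 10.

(1) 2 = 6*0 + 2, so 6 does not divide 2 — violated.
(2) e - f = 8 - 15 = -7, not -9 — violated.
(3) |15 - 8| = 7; 7 > 6, exceeds bound 6 — violated.
(4) a = 1 = 1 (first disjunct) — satisfied.
(5) max(3, 15) = 15 — satisfied.
(6) c = 2 > 1, so we need d ≤ 15; d = 15 ≤ 15 — satisfied.
(7) |15 - 1| = 14 — satisfied.
(8) e=8, h=3, g=13; 1 of them equals 8 — satisfied.
(9) c + b = 17; 17 mod 6 = 5 — satisfied.
(10) d = 15 is outside [16, 20] — violated.
(11) e + h = 8 + 3 = 11 — satisfied.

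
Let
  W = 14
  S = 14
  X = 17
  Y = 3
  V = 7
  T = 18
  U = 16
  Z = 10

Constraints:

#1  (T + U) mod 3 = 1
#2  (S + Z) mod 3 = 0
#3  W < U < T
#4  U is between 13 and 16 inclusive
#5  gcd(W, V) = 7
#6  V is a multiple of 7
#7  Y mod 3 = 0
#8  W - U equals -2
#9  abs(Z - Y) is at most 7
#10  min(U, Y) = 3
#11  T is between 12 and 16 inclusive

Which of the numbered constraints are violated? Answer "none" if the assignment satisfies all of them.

The assignment fails constraint 11.

#1 T + U = 34; 34 mod 3 = 1 — holds.
#2 S + Z = 24; 24 mod 3 = 0 — holds.
#3 values 14 < 16 < 18 — holds.
#4 U = 16 lies in [13, 16] — holds.
#5 gcd(14, 7) = 7 — holds.
#6 7 / 7 = 1, so 7 divides 7 — holds.
#7 3 mod 3 = 0 — holds.
#8 W - U = 14 - 16 = -2 — holds.
#9 abs(10 - 3) = 7; 7 ≤ 7 — holds.
#10 min(16, 3) = 3 — holds.
#11 T = 18 is outside [12, 16] — does not hold.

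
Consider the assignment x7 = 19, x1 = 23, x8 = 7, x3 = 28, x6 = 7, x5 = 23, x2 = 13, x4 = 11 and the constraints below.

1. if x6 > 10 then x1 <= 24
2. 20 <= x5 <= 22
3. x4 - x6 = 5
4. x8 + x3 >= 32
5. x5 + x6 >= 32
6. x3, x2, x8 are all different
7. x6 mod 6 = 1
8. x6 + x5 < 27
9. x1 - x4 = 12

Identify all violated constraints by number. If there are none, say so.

1. x6 = 7, not > 10; antecedent false, conditional vacuously true  ✓
2. x5 = 23 is outside [20, 22]  ✗
3. x4 - x6 = 11 - 7 = 4, not 5  ✗
4. x8 + x3 = 7 + 28 = 35; 35 ≥ 32  ✓
5. x5 + x6 = 23 + 7 = 30; 30 < 32, bound 32 not met  ✗
6. values 28, 13, 7 are pairwise distinct  ✓
7. 7 mod 6 = 1  ✓
8. x6 + x5 = 7 + 23 = 30; 30 ≥ 27, bound 27 not met  ✗
9. x1 - x4 = 23 - 11 = 12  ✓

Constraints 2, 3, 5, and 8 are violated.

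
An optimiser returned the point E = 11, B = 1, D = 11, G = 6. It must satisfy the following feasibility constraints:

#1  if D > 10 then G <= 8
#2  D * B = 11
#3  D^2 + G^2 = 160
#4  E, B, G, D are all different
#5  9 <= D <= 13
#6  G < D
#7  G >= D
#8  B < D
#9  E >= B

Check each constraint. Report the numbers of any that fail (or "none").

#1 D = 11 > 10, so we need G ≤ 8; G = 6 ≤ 8 — holds.
#2 D * B = 11 * 1 = 11 — holds.
#3 D^2 + G^2 = 11^2 + 6^2 = 121 + 36 = 157, not 160 — fails.
#4 E = D = 11, not all different — fails.
#5 D = 11 lies in [9, 13] — holds.
#6 G = 6, D = 11; 6 < 11 — holds.
#7 G = 6, D = 11; 6 < 11 (want ≥) — fails.
#8 B = 1, D = 11; 1 < 11 — holds.
#9 E = 11, B = 1; 11 ≥ 1 — holds.

No — constraints 3, 4, and 7 are not satisfied.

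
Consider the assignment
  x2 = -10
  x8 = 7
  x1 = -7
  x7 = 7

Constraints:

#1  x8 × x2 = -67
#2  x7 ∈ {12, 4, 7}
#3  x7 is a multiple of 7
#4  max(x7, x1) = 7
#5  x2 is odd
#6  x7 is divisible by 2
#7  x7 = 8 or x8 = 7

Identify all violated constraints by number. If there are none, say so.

Violated: 1, 5, and 6.

#1 x8 × x2 = 7 × (-10) = -70, not -67 — fails.
#2 x7 = 7 is in {12, 4, 7} — holds.
#3 7 / 7 = 1, so 7 divides 7 — holds.
#4 max(7, -7) = 7 — holds.
#5 x2 = -10 is even — fails.
#6 7 = 2×3 + 1, so 2 does not divide 7 — fails.
#7 x7 = 7 ≠ 8, but x8 = 7 = 7 (second disjunct) — holds.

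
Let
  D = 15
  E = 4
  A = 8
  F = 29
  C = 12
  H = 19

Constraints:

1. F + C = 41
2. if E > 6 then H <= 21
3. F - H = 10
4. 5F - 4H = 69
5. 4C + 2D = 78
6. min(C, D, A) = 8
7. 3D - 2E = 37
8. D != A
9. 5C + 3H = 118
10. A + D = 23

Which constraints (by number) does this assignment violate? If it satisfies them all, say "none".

1. F + C = 29 + 12 = 41  ✓
2. E = 4, not > 6; antecedent false, conditional vacuously true  ✓
3. F - H = 29 - 19 = 10  ✓
4. 5F - 4H = 5(29) - 4(19) = 69  ✓
5. 4C + 2D = 4(12) + 2(15) = 78  ✓
6. min(12, 15, 8) = 8  ✓
7. 3D - 2E = 3(15) - 2(4) = 37  ✓
8. D = 15, A = 8; distinct  ✓
9. 5C + 3H = 5(12) + 3(19) = 117, not 118  ✗
10. A + D = 8 + 15 = 23  ✓

Constraint 9 is violated.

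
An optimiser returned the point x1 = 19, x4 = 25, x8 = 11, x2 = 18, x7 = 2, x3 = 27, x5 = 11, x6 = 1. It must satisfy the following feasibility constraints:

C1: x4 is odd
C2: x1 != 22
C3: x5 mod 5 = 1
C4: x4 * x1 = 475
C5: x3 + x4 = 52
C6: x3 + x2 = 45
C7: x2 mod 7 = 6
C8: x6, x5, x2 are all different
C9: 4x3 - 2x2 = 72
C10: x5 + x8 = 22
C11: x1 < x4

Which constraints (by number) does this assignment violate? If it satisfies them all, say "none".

Constraint 7 is violated.

C1: x4 = 25 is odd — satisfied.
C2: x1 = 19, and 19 ≠ 22 — satisfied.
C3: 11 mod 5 = 1 — satisfied.
C4: x4 * x1 = 25 * 19 = 475 — satisfied.
C5: x3 + x4 = 27 + 25 = 52 — satisfied.
C6: x3 + x2 = 27 + 18 = 45 — satisfied.
C7: 18 mod 7 = 4, not 6 — violated.
C8: values 1, 11, 18 are pairwise distinct — satisfied.
C9: 4x3 - 2x2 = 4(27) - 2(18) = 72 — satisfied.
C10: x5 + x8 = 11 + 11 = 22 — satisfied.
C11: x1 = 19, x4 = 25; 19 < 25 — satisfied.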